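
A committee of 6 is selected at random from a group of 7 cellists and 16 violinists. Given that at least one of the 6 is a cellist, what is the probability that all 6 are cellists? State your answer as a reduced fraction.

Work in counts. Selections with at least one cellist: C(23,6) − C(16,6) = 100947 − 8008 = 92939.
Of those, selections where all 6 are cellists: C(7,6) = 7.
Conditional probability = 7/92939 = 1/13277.

1/13277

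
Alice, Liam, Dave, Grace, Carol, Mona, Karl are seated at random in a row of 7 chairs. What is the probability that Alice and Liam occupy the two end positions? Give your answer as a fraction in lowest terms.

There are 7! = 5040 arrangements.
Place Alice and Liam at the ends in 2 ways, arrange the remaining 5 in 5! = 120 ways: 2·120 = 240.
Probability = 240/5040 = 1/21.

1/21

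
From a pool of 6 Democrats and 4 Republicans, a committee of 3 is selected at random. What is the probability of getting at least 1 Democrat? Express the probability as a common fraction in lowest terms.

Total selections: C(10,3) = 120.
The complement is all 3 are Republicans: C(4,3) = 4.
Probability = 1 − 4/120 = 116/120 = 29/30.

29/30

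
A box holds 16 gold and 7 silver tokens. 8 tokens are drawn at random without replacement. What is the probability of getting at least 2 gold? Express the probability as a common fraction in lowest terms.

245149/245157

There are C(23,8) = 490314 ways to choose the 8.
The complement is exactly 1 gold: C(16,1)·C(7,7) = 16.
Probability = 1 − 16/490314 = 490298/490314 = 245149/245157.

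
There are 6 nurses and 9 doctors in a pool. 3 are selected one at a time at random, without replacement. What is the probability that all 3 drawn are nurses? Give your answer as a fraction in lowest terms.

Multiply the conditional probabilities at each draw: 6/15 · 5/14 · 4/13 = 120/2730 = 4/91.

4/91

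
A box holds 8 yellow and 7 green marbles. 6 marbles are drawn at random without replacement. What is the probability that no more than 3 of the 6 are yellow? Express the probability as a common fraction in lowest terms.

89/143

There are C(15,6) = 5005 ways to choose the 6.
Count the complement (more than 3 yellow): C(8,4)·C(7,2) + C(8,5)·C(7,1) + C(8,6)·C(7,0) = 1470 + 392 + 28 = 1890.
Probability = 1 − 1890/5005 = 3115/5005 = 89/143.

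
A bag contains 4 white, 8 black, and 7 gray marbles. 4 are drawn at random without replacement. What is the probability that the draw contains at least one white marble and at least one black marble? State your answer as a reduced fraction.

554/969

There are C(19,4) = 3876 possible draws.
By inclusion-exclusion on the complements, draws missing all white or all black: C(15,4) + C(11,4) − C(7,4) = 1365 + 330 − 35 = 1660.
So draws with at least one of each: 3876 − 1660 = 2216, probability 2216/3876 = 554/969.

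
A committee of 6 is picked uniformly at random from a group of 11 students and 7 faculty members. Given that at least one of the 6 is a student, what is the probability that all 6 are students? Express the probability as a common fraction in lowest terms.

6/241

Work in counts. Selections with at least one student: C(18,6) − C(7,6) = 18564 − 7 = 18557.
Of those, selections where all 6 are students: C(11,6) = 462.
Conditional probability = 462/18557 = 6/241.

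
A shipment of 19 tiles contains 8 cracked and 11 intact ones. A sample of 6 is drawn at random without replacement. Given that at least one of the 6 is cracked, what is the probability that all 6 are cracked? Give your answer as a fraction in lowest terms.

Work in counts. Selections with at least one cracked: C(19,6) − C(11,6) = 27132 − 462 = 26670.
Of those, selections where all 6 are cracked: C(8,6) = 28.
Conditional probability = 28/26670 = 2/1905.

2/1905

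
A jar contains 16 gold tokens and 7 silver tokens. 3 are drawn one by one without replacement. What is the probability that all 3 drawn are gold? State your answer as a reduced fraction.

80/253

Multiply the conditional probabilities at each draw: 16/23 · 15/22 · 14/21 = 3360/10626 = 80/253.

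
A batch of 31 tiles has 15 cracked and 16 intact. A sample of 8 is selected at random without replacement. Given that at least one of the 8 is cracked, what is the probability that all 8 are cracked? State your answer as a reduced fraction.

Work in counts. Selections with at least one cracked: C(31,8) − C(16,8) = 7888725 − 12870 = 7875855.
Of those, selections where all 8 are cracked: C(15,8) = 6435.
Conditional probability = 6435/7875855 = 11/13463.

11/13463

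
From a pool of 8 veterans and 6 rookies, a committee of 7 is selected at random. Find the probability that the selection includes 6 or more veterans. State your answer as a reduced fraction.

Total selections: C(14,7) = 3432.
Favorable selections (6 or more veterans): C(8,6)·C(6,1) + C(8,7)·C(6,0) = 168 + 8 = 176.
Probability = 176/3432 = 2/39.

2/39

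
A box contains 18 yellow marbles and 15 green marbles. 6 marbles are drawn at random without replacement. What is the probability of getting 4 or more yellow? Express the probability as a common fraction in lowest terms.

Total selections: C(33,6) = 1107568.
Favorable selections (4 or more yellow): C(18,4)·C(15,2) + C(18,5)·C(15,1) + C(18,6)·C(15,0) = 321300 + 128520 + 18564 = 468384.
Probability = 468384/1107568 = 4182/9889.

4182/9889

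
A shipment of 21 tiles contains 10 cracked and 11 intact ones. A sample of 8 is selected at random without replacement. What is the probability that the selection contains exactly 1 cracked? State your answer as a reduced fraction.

110/6783

There are C(21,8) = 203490 ways to choose 8 from 21.
Selections with exactly 1 cracked: choose 1 of the 10 cracked and 7 of the 11 intact, C(10,1)·C(11,7) = 10·330 = 3300.
Probability = 3300/203490 = 110/6783.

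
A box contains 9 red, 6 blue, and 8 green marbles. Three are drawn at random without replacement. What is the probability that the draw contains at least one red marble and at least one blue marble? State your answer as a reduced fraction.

783/1771

There are C(23,3) = 1771 possible draws.
By inclusion-exclusion on the complements, draws missing all red or all blue: C(14,3) + C(17,3) − C(8,3) = 364 + 680 − 56 = 988.
So draws with at least one of each: 1771 − 988 = 783, probability 783/1771.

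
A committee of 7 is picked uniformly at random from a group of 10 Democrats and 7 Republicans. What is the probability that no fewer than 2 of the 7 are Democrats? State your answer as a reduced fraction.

19377/19448

There are C(17,7) = 19448 ways to choose the 7.
Count the complement (fewer than 2 Democrats): C(10,0)·C(7,7) + C(10,1)·C(7,6) = 1 + 70 = 71.
Probability = 1 − 71/19448 = 19377/19448.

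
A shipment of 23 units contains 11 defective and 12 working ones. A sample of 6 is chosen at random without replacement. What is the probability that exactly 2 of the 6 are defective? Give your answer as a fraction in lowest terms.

825/3059

Total number of selections: C(23,6) = 100947.
Selections with exactly 2 defective: choose 2 of the 11 defective and 4 of the 12 working, C(11,2)·C(12,4) = 55·495 = 27225.
Probability = 27225/100947 = 825/3059.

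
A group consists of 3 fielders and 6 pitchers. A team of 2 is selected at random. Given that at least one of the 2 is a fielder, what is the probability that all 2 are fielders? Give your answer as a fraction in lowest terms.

1/7

Work in counts. Selections with at least one fielder: C(9,2) − C(6,2) = 36 − 15 = 21.
Of those, selections where all 2 are fielders: C(3,2) = 3.
Conditional probability = 3/21 = 1/7.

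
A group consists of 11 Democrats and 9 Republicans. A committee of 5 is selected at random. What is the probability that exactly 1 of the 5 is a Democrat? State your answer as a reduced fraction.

There are C(20,5) = 15504 ways to choose 5 from 20.
Selections with exactly 1 Democrat: choose 1 of the 11 Democrats and 4 of the 9 Republicans, C(11,1)·C(9,4) = 11·126 = 1386.
Probability = 1386/15504 = 231/2584.

231/2584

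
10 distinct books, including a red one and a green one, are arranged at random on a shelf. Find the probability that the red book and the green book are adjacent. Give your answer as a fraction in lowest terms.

1/5

There are 10! = 3628800 arrangements.
Treat the red book and the green book as a block: 9! arrangements of the blocks × 2 orders within the block = 2·362880 = 725760.
Probability = 725760/3628800 = 1/5.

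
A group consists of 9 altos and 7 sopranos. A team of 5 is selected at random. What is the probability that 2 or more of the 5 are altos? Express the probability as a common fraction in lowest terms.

12/13

There are C(16,5) = 4368 ways to choose the 5.
Count the complement (fewer than 2 altos): C(9,0)·C(7,5) + C(9,1)·C(7,4) = 21 + 315 = 336.
Probability = 1 − 336/4368 = 4032/4368 = 12/13.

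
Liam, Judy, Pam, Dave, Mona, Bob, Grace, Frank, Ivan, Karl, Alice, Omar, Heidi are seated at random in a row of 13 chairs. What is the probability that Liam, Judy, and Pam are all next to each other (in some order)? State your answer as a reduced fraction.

There are 13! = 6227020800 arrangements.
Treat the three as one block: 11! placements × 3! orders within the block = 39916800·6 = 239500800.
Probability = 239500800/6227020800 = 1/26.

1/26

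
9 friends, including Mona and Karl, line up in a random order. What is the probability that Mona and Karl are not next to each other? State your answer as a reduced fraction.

7/9

There are 9! = 362880 arrangements.
Arrangements with Mona and Karl adjacent: 2·8! = 80640.
So not adjacent: 362880 − 80640 = 282240, probability 282240/362880 = 7/9.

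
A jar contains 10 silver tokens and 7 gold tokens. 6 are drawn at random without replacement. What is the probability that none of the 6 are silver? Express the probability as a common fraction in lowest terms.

1/1768

There are C(17,6) = 12376 possible selections.
Selections with no silver (all gold): C(7,6) = 7.
Probability = 7/12376 = 1/1768.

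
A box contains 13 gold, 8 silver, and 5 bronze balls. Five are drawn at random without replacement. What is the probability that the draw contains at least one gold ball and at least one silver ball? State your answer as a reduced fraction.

2151/2530

There are C(26,5) = 65780 possible draws.
By inclusion-exclusion on the complements, draws missing all gold or all silver: C(13,5) + C(18,5) − C(5,5) = 1287 + 8568 − 1 = 9854.
So draws with at least one of each: 65780 − 9854 = 55926, probability 55926/65780 = 2151/2530.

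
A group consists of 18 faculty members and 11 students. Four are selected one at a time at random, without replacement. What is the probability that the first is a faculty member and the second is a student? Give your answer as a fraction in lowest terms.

Multiply the conditional probabilities at each draw: 18/29 · 11/28 = 198/812 = 99/406.

99/406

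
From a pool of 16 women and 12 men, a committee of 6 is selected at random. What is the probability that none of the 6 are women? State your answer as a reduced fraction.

There are C(28,6) = 376740 possible selections.
Selections with no women (all men): C(12,6) = 924.
Probability = 924/376740 = 11/4485.

11/4485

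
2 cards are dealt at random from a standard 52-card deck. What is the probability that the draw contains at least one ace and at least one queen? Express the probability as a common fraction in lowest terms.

8/663

There are C(52,2) = 1326 possible draws.
By inclusion-exclusion on the complements, draws missing all aces or all queens: C(48,2) + C(48,2) − C(44,2) = 1128 + 1128 − 946 = 1310.
So draws with at least one of each: 1326 − 1310 = 16, probability 16/1326 = 8/663.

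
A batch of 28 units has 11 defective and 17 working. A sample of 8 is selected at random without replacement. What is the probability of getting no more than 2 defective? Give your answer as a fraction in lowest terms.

There are C(28,8) = 3108105 ways to choose the 8.
Favorable selections (no more than 2 defective): C(11,0)·C(17,8) + C(11,1)·C(17,7) + C(11,2)·C(17,6) = 24310 + 213928 + 680680 = 918918.
Probability = 918918/3108105 = 34/115.

34/115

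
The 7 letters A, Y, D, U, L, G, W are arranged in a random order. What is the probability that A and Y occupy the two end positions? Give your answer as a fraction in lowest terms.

1/21

There are 7! = 5040 arrangements.
Place A and Y at the ends in 2 ways, arrange the remaining 5 in 5! = 120 ways: 2·120 = 240.
Probability = 240/5040 = 1/21.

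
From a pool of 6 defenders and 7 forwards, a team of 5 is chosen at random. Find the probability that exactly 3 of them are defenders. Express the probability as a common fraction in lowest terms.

There are C(13,5) = 1287 ways to choose 5 from 13.
Selections with exactly 3 defenders: choose 3 of the 6 defenders and 2 of the 7 forwards, C(6,3)·C(7,2) = 20·21 = 420.
Probability = 420/1287 = 140/429.

140/429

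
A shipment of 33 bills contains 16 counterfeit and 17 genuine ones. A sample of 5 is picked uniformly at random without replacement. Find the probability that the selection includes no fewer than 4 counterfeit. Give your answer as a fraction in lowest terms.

8827/59334

There are C(33,5) = 237336 ways to choose the 5.
Favorable selections (no fewer than 4 counterfeit): C(16,4)·C(17,1) + C(16,5)·C(17,0) = 30940 + 4368 = 35308.
Probability = 35308/237336 = 8827/59334.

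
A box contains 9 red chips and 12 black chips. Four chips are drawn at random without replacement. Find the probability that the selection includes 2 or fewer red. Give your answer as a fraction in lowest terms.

77/95

Total selections: C(21,4) = 5985.
Count the complement (more than 2 red): C(9,3)·C(12,1) + C(9,4)·C(12,0) = 1008 + 126 = 1134.
Probability = 1 − 1134/5985 = 4851/5985 = 77/95.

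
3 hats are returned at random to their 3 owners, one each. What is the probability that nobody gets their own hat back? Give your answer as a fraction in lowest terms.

1/3

There are 3! = 6 assignments.
By inclusion-exclusion, assignments with no fixed points: C(3,0)·3! − C(3,1)·2! + C(3,2)·1! − C(3,3)·0! = 2.
Probability = 2/6 = 1/3.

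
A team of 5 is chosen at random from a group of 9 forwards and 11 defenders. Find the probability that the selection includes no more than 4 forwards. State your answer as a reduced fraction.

2563/2584

Total selections: C(20,5) = 15504.
Favorable selections (no more than 4 forwards): C(9,0)·C(11,5) + C(9,1)·C(11,4) + C(9,2)·C(11,3) + C(9,3)·C(11,2) + C(9,4)·C(11,1) = 462 + 2970 + 5940 + 4620 + 1386 = 15378.
Probability = 15378/15504 = 2563/2584.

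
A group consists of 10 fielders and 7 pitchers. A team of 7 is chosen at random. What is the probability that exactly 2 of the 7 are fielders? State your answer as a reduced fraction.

945/19448

Total number of selections: C(17,7) = 19448.
Selections with exactly 2 fielders: choose 2 of the 10 fielders and 5 of the 7 pitchers, C(10,2)·C(7,5) = 45·21 = 945.
Probability = 945/19448.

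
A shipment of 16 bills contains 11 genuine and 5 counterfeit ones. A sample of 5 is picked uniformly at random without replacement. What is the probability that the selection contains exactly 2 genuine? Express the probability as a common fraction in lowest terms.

275/2184

There are C(16,5) = 4368 ways to choose 5 from 16.
Selections with exactly 2 genuine: choose 2 of the 11 genuine and 3 of the 5 counterfeit, C(11,2)·C(5,3) = 55·10 = 550.
Probability = 550/4368 = 275/2184.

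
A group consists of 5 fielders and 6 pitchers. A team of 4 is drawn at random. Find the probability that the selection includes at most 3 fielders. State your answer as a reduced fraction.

There are C(11,4) = 330 ways to choose the 4.
Favorable selections (at most 3 fielders): C(5,0)·C(6,4) + C(5,1)·C(6,3) + C(5,2)·C(6,2) + C(5,3)·C(6,1) = 15 + 100 + 150 + 60 = 325.
Probability = 325/330 = 65/66.

65/66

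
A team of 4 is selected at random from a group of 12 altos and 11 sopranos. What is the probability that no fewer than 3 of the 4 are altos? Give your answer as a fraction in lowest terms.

There are C(23,4) = 8855 ways to choose the 4.
Favorable selections (no fewer than 3 altos): C(12,3)·C(11,1) + C(12,4)·C(11,0) = 2420 + 495 = 2915.
Probability = 2915/8855 = 53/161.

53/161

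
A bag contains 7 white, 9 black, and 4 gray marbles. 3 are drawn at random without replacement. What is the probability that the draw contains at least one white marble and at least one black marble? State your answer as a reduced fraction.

231/380

There are C(20,3) = 1140 possible draws.
By inclusion-exclusion on the complements, draws missing all white or all black: C(13,3) + C(11,3) − C(4,3) = 286 + 165 − 4 = 447.
So draws with at least one of each: 1140 − 447 = 693, probability 693/1140 = 231/380.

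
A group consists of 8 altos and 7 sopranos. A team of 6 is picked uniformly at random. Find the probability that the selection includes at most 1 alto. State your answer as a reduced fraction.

5/143

Total selections: C(15,6) = 5005.
Favorable selections (at most 1 alto): C(8,0)·C(7,6) + C(8,1)·C(7,5) = 7 + 168 = 175.
Probability = 175/5005 = 5/143.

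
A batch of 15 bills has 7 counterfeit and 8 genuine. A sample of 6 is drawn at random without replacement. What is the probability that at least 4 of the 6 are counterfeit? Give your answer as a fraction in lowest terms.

3/13

Total selections: C(15,6) = 5005.
Favorable selections (at least 4 counterfeit): C(7,4)·C(8,2) + C(7,5)·C(8,1) + C(7,6)·C(8,0) = 980 + 168 + 7 = 1155.
Probability = 1155/5005 = 3/13.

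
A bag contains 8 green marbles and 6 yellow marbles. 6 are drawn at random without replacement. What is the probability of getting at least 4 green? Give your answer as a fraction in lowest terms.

202/429

Total selections: C(14,6) = 3003.
Favorable selections (at least 4 green): C(8,4)·C(6,2) + C(8,5)·C(6,1) + C(8,6)·C(6,0) = 1050 + 336 + 28 = 1414.
Probability = 1414/3003 = 202/429.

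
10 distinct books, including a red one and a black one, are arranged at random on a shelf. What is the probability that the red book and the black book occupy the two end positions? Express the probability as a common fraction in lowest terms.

1/45

There are 10! = 3628800 arrangements.
Place the red book and the black book at the ends in 2 ways, arrange the remaining 8 in 8! = 40320 ways: 2·40320 = 80640.
Probability = 80640/3628800 = 1/45.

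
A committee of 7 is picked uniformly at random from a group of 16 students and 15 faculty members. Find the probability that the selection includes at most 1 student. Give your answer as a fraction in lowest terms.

1331/40455

Total selections: C(31,7) = 2629575.
Favorable selections (at most 1 student): C(16,0)·C(15,7) + C(16,1)·C(15,6) = 6435 + 80080 = 86515.
Probability = 86515/2629575 = 1331/40455.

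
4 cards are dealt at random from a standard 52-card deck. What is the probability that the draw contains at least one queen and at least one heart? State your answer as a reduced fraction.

There are C(52,4) = 270725 possible draws.
By inclusion-exclusion on the complements, draws missing all queens or all hearts: C(48,4) + C(39,4) − C(36,4) = 194580 + 82251 − 58905 = 217926.
So draws with at least one of each: 270725 − 217926 = 52799, probability 52799/270725.

52799/270725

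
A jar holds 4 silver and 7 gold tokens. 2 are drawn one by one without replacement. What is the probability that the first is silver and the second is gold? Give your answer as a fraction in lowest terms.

14/55

Multiply the conditional probabilities at each draw: 4/11 · 7/10 = 28/110 = 14/55.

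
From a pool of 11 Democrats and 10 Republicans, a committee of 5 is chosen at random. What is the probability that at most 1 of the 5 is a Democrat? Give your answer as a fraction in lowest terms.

Total selections: C(21,5) = 20349.
Favorable selections (at most 1 Democrat): C(11,0)·C(10,5) + C(11,1)·C(10,4) = 252 + 2310 = 2562.
Probability = 2562/20349 = 122/969.

122/969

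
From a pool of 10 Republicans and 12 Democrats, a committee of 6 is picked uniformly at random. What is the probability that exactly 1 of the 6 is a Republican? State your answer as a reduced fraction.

240/2261

Total number of selections: C(22,6) = 74613.
Selections with exactly 1 Republican: choose 1 of the 10 Republicans and 5 of the 12 Democrats, C(10,1)·C(12,5) = 10·792 = 7920.
Probability = 7920/74613 = 240/2261.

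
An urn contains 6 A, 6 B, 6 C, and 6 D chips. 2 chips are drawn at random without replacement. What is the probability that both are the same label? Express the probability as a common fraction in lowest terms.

There are C(24,2) = 276 ways to draw 2 chips.
All same label: C(6,2) + C(6,2) + C(6,2) + C(6,2) = 15 + 15 + 15 + 15 = 60.
Probability = 60/276 = 5/23.

5/23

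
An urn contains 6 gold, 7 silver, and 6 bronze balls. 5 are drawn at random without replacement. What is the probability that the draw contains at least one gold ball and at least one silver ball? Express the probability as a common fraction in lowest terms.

3185/3876

There are C(19,5) = 11628 possible draws.
By inclusion-exclusion on the complements, draws missing all gold or all silver: C(13,5) + C(12,5) − C(6,5) = 1287 + 792 − 6 = 2073.
So draws with at least one of each: 11628 − 2073 = 9555, probability 9555/11628 = 3185/3876.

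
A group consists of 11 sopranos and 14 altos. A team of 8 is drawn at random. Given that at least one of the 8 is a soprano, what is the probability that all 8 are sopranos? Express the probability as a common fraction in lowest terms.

5/32684

Work in counts. Selections with at least one soprano: C(25,8) − C(14,8) = 1081575 − 3003 = 1078572.
Of those, selections where all 8 are sopranos: C(11,8) = 165.
Conditional probability = 165/1078572 = 5/32684.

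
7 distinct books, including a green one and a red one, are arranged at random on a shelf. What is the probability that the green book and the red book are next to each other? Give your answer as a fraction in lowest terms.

2/7

There are 7! = 5040 arrangements.
Treat the green book and the red book as a block: 6! arrangements of the blocks × 2 orders within the block = 2·720 = 1440.
Probability = 1440/5040 = 2/7.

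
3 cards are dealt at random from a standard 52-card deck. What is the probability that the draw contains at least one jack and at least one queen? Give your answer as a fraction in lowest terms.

There are C(52,3) = 22100 possible draws.
By inclusion-exclusion on the complements, draws missing all jacks or all queens: C(48,3) + C(48,3) − C(44,3) = 17296 + 17296 − 13244 = 21348.
So draws with at least one of each: 22100 − 21348 = 752, probability 752/22100 = 188/5525.

188/5525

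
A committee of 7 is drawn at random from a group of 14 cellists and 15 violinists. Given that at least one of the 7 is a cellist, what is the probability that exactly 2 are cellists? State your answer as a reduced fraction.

7007/39855

Work in counts. Selections with at least one cellist: C(29,7) − C(15,7) = 1560780 − 6435 = 1554345.
Of those, selections where exactly 2 are cellists: C(14,2)·C(15,5) = 91·3003 = 273273.
Conditional probability = 273273/1554345 = 7007/39855.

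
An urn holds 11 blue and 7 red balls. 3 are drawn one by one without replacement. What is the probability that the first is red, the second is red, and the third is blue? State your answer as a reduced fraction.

77/816

Multiply the conditional probabilities at each draw: 7/18 · 6/17 · 11/16 = 462/4896 = 77/816.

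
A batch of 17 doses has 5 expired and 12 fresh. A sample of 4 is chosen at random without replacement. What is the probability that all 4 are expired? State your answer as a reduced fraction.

There are C(17,4) = 2380 possible selections.
Selections with all expired: C(5,4) = 5.
Probability = 5/2380 = 1/476.

1/476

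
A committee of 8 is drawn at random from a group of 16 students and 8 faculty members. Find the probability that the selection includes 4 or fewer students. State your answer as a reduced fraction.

Total selections: C(24,8) = 735471.
Count the complement (more than 4 students): C(16,5)·C(8,3) + C(16,6)·C(8,2) + C(16,7)·C(8,1) + C(16,8)·C(8,0) = 244608 + 224224 + 91520 + 12870 = 573222.
Probability = 1 − 573222/735471 = 162249/735471 = 54083/245157.

54083/245157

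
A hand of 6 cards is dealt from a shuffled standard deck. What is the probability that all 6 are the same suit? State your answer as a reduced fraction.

66/195755

There are C(52,6) = 20358520 possible 6-card hands.
Hands of one suit: 4 suits × C(13,6) = 4·1716 = 6864.
Probability = 6864/20358520 = 66/195755.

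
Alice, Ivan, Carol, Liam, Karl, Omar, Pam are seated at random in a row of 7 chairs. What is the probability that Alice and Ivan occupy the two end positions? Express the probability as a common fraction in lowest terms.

There are 7! = 5040 arrangements.
Place Alice and Ivan at the ends in 2 ways, arrange the remaining 5 in 5! = 120 ways: 2·120 = 240.
Probability = 240/5040 = 1/21.

1/21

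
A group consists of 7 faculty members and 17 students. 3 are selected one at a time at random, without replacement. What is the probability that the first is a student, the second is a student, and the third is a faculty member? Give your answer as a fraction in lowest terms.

Multiply the conditional probabilities at each draw: 17/24 · 16/23 · 7/22 = 1904/12144 = 119/759.

119/759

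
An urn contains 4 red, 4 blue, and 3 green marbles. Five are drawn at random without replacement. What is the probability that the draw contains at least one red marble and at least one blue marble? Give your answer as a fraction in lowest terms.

10/11

There are C(11,5) = 462 possible draws.
By inclusion-exclusion on the complements, draws missing all red or all blue: C(7,5) + C(7,5) − C(3,5) = 21 + 21 − 0 = 42.
So draws with at least one of each: 462 − 42 = 420, probability 420/462 = 10/11.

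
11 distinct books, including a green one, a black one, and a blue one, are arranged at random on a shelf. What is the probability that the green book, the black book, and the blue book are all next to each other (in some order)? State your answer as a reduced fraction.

There are 11! = 39916800 arrangements.
Treat the three as one block: 9! placements × 3! orders within the block = 362880·6 = 2177280.
Probability = 2177280/39916800 = 3/55.

3/55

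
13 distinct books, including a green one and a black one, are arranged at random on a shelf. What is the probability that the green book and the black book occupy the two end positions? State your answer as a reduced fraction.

There are 13! = 6227020800 arrangements.
Place the green book and the black book at the ends in 2 ways, arrange the remaining 11 in 11! = 39916800 ways: 2·39916800 = 79833600.
Probability = 79833600/6227020800 = 1/78.

1/78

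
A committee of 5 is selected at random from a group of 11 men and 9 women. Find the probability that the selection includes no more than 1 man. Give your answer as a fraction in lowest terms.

Total selections: C(20,5) = 15504.
Favorable selections (no more than 1 man): C(11,0)·C(9,5) + C(11,1)·C(9,4) = 126 + 1386 = 1512.
Probability = 1512/15504 = 63/646.

63/646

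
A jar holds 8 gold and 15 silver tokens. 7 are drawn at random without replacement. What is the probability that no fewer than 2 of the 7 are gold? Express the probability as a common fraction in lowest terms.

There are C(23,7) = 245157 ways to choose the 7.
Count the complement (fewer than 2 gold): C(8,0)·C(15,7) + C(8,1)·C(15,6) = 6435 + 40040 = 46475.
Probability = 1 − 46475/245157 = 198682/245157 = 18062/22287.

18062/22287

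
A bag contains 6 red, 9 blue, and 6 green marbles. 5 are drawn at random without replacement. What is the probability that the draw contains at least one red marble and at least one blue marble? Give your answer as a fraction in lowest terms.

There are C(21,5) = 20349 possible draws.
By inclusion-exclusion on the complements, draws missing all red or all blue: C(15,5) + C(12,5) − C(6,5) = 3003 + 792 − 6 = 3789.
So draws with at least one of each: 20349 − 3789 = 16560, probability 16560/20349 = 1840/2261.

1840/2261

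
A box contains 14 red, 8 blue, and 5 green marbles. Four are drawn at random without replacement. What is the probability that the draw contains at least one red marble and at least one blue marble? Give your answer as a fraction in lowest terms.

There are C(27,4) = 17550 possible draws.
By inclusion-exclusion on the complements, draws missing all red or all blue: C(13,4) + C(19,4) − C(5,4) = 715 + 3876 − 5 = 4586.
So draws with at least one of each: 17550 − 4586 = 12964, probability 12964/17550 = 6482/8775.

6482/8775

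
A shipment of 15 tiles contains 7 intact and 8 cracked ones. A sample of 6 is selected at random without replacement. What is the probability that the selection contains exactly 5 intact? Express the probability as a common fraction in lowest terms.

Total number of selections: C(15,6) = 5005.
Selections with exactly 5 intact: choose 5 of the 7 intact and 1 of the 8 cracked, C(7,5)·C(8,1) = 21·8 = 168.
Probability = 168/5005 = 24/715.

24/715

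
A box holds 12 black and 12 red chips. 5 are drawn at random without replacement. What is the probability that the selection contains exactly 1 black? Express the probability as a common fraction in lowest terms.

45/322

The sample space is all 5-subsets of the 24: C(24,5) = 42504.
Selections with exactly 1 black: choose 1 of the 12 black and 4 of the 12 red, C(12,1)·C(12,4) = 12·495 = 5940.
Probability = 5940/42504 = 45/322.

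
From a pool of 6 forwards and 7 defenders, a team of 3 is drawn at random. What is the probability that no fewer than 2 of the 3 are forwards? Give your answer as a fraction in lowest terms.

Total selections: C(13,3) = 286.
Favorable selections (no fewer than 2 forwards): C(6,2)·C(7,1) + C(6,3)·C(7,0) = 105 + 20 = 125.
Probability = 125/286.

125/286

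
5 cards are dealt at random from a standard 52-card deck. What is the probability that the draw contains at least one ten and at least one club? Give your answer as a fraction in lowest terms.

229297/866320

There are C(52,5) = 2598960 possible draws.
By inclusion-exclusion on the complements, draws missing all tens or all clubs: C(48,5) + C(39,5) − C(36,5) = 1712304 + 575757 − 376992 = 1911069.
So draws with at least one of each: 2598960 − 1911069 = 687891, probability 687891/2598960 = 229297/866320.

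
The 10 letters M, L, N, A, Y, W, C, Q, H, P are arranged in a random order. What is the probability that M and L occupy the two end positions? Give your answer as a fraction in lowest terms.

1/45

There are 10! = 3628800 arrangements.
Place M and L at the ends in 2 ways, arrange the remaining 8 in 8! = 40320 ways: 2·40320 = 80640.
Probability = 80640/3628800 = 1/45.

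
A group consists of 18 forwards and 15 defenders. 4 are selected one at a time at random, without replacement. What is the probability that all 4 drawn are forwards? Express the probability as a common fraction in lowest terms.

Multiply the conditional probabilities at each draw: 18/33 · 17/32 · 16/31 · 15/30 = 73440/982080 = 51/682.

51/682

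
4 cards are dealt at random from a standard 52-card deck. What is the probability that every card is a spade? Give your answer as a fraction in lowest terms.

There are C(52,4) = 270725 possible 4-card hands.
Hands that are all spades: C(13,4) = 715.
Probability = 715/270725 = 11/4165.

11/4165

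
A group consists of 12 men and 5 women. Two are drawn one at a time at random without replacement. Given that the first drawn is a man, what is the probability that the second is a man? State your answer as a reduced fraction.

11/16

After removing one man, 16 remain: 11 men and 5 women.
So the probability the next is a man is 11/16.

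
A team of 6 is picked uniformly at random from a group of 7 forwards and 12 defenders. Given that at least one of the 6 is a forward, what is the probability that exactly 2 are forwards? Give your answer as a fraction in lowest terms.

165/416

Work in counts. Selections with at least one forward: C(19,6) − C(12,6) = 27132 − 924 = 26208.
Of those, selections where exactly 2 are forwards: C(7,2)·C(12,4) = 21·495 = 10395.
Conditional probability = 10395/26208 = 165/416.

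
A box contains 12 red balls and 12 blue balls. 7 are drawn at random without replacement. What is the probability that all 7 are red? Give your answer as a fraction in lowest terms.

There are C(24,7) = 346104 possible selections.
Selections with all red: C(12,7) = 792.
Probability = 792/346104 = 1/437.

1/437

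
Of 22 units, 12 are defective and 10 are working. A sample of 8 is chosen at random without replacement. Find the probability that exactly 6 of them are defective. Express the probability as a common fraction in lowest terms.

Total number of selections: C(22,8) = 319770.
Selections with exactly 6 defective: choose 6 of the 12 defective and 2 of the 10 working, C(12,6)·C(10,2) = 924·45 = 41580.
Probability = 41580/319770 = 42/323.

42/323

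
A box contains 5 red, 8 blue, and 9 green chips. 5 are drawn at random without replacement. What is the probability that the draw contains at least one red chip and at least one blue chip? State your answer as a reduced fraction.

There are C(22,5) = 26334 possible draws.
By inclusion-exclusion on the complements, draws missing all red or all blue: C(17,5) + C(14,5) − C(9,5) = 6188 + 2002 − 126 = 8064.
So draws with at least one of each: 26334 − 8064 = 18270, probability 18270/26334 = 145/209.

145/209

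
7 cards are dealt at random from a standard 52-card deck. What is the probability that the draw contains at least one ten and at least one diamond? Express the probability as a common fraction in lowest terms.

53122231/133784560

There are C(52,7) = 133784560 possible draws.
By inclusion-exclusion on the complements, draws missing all tens or all diamonds: C(48,7) + C(39,7) − C(36,7) = 73629072 + 15380937 − 8347680 = 80662329.
So draws with at least one of each: 133784560 − 80662329 = 53122231, probability 53122231/133784560.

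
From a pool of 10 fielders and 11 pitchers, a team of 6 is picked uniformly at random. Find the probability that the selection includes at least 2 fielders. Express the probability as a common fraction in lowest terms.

1171/1292

There are C(21,6) = 54264 ways to choose the 6.
Favorable selections (at least 2 fielders): C(10,2)·C(11,4) + C(10,3)·C(11,3) + C(10,4)·C(11,2) + C(10,5)·C(11,1) + C(10,6)·C(11,0) = 14850 + 19800 + 11550 + 2772 + 210 = 49182.
Probability = 49182/54264 = 1171/1292.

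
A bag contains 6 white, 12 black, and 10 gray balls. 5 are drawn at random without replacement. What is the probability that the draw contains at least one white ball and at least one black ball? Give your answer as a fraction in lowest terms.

323/468

There are C(28,5) = 98280 possible draws.
By inclusion-exclusion on the complements, draws missing all white or all black: C(22,5) + C(16,5) − C(10,5) = 26334 + 4368 − 252 = 30450.
So draws with at least one of each: 98280 − 30450 = 67830, probability 67830/98280 = 323/468.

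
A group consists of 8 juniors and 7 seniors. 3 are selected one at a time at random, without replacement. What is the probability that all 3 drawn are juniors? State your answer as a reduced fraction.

Multiply the conditional probabilities at each draw: 8/15 · 7/14 · 6/13 = 336/2730 = 8/65.

8/65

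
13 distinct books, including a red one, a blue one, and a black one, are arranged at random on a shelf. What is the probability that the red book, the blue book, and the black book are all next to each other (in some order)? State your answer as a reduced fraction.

There are 13! = 6227020800 arrangements.
Treat the three as one block: 11! placements × 3! orders within the block = 39916800·6 = 239500800.
Probability = 239500800/6227020800 = 1/26.

1/26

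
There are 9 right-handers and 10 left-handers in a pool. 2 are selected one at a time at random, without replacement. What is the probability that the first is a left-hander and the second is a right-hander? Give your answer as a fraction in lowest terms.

5/19

Multiply the conditional probabilities at each draw: 10/19 · 9/18 = 90/342 = 5/19.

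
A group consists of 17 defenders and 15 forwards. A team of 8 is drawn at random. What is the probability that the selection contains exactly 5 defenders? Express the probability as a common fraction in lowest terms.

There are C(32,8) = 10518300 ways to choose 8 from 32.
Selections with exactly 5 defenders: choose 5 of the 17 defenders and 3 of the 15 forwards, C(17,5)·C(15,3) = 6188·455 = 2815540.
Probability = 2815540/10518300 = 10829/40455.

10829/40455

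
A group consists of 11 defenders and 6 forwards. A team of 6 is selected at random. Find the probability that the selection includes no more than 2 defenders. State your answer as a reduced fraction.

There are C(17,6) = 12376 ways to choose the 6.
Favorable selections (no more than 2 defenders): C(11,0)·C(6,6) + C(11,1)·C(6,5) + C(11,2)·C(6,4) = 1 + 66 + 825 = 892.
Probability = 892/12376 = 223/3094.

223/3094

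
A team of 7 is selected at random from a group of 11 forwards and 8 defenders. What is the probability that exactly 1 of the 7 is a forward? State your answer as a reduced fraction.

The sample space is all 7-subsets of the 19: C(19,7) = 50388.
Selections with exactly 1 forward: choose 1 of the 11 forwards and 6 of the 8 defenders, C(11,1)·C(8,6) = 11·28 = 308.
Probability = 308/50388 = 77/12597.

77/12597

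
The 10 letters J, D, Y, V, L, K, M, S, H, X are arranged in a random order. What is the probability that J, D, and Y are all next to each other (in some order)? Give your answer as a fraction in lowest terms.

There are 10! = 3628800 arrangements.
Treat the three as one block: 8! placements × 3! orders within the block = 40320·6 = 241920.
Probability = 241920/3628800 = 1/15.

1/15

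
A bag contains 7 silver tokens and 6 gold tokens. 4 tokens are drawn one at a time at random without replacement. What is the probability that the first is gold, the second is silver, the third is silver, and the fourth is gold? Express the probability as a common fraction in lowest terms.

Multiply the conditional probabilities at each draw: 6/13 · 7/12 · 6/11 · 5/10 = 1260/17160 = 21/286.

21/286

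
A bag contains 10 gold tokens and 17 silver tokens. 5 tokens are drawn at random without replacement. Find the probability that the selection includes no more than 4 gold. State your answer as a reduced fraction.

There are C(27,5) = 80730 ways to choose the 5.
The complement is exactly 5 gold: C(10,5)·C(17,0) = 252.
Probability = 1 − 252/80730 = 80478/80730 = 4471/4485.

4471/4485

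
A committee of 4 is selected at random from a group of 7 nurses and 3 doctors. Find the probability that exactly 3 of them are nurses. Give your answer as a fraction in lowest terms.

Total number of selections: C(10,4) = 210.
Selections with exactly 3 nurses: choose 3 of the 7 nurses and 1 of the 3 doctors, C(7,3)·C(3,1) = 35·3 = 105.
Probability = 105/210 = 1/2.

1/2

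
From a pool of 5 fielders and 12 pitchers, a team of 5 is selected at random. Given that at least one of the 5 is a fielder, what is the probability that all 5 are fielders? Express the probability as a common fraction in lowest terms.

1/5396

Work in counts. Selections with at least one fielder: C(17,5) − C(12,5) = 6188 − 792 = 5396.
Of those, selections where all 5 are fielders: C(5,5) = 1.
Conditional probability = 1/5396.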